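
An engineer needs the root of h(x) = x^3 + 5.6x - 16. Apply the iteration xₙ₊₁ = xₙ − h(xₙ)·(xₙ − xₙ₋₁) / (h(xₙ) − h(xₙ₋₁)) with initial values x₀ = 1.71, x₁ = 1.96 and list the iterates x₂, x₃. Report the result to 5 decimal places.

1.80059, 1.80546

h(1.71) = -1.4237890, h(1.96) = 2.5055360
x₂ = 1.9600000 − 2.5055360·(1.9600000 − 1.7100000) / (2.5055360 − (-1.4237890)) = 1.9600000 − (0.6263840)/(3.9293250) = 1.8005874
h(1.8005874) = -0.0789995
x₃ = 1.8005874 − (-0.0789995)·(1.8005874 − 1.9600000) / (-0.0789995 − 2.5055360) = 1.8005874 − (0.0125935)/(-2.5845355) = 1.8054600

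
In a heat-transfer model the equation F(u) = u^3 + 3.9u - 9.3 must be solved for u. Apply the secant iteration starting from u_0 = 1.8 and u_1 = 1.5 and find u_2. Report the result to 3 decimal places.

F(1.8) = 3.55200, F(1.5) = -0.07500
u_2 = 1.50000 − (-0.07500)·(1.50000 − 1.80000) / (-0.07500 − 3.55200) = 1.50000 − (0.02250)/(-3.62700) = 1.50620

1.506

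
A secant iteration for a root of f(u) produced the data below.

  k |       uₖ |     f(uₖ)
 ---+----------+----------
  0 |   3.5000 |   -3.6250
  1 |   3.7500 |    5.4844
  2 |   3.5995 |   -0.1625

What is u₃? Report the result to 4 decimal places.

u₃ = 3.5995 − (-0.1625)·(3.5995 − 3.7500) / (-0.1625 − 5.4844)
   = 3.5995 − (0.024456)/(-5.646900) = 3.603831

3.6038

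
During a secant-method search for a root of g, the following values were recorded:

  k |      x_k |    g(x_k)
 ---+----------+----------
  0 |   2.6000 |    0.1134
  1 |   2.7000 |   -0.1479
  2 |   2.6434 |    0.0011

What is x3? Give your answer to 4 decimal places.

x3 = 2.6434 − 0.0011·(2.6434 − 2.7000) / (0.0011 − (-0.1479))
   = 2.6434 − (-0.000062)/(0.149000) = 2.643818

2.6438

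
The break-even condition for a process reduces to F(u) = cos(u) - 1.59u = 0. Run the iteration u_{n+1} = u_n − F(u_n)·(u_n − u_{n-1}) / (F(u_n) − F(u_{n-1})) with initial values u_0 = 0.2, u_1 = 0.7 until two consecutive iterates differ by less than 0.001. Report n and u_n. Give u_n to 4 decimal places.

n = 4, u_n = 0.5396

F(0.2) = 0.662067, F(0.7) = -0.348158
u_2 = 0.700000 − (-0.348158)·(0.500000)/(-1.010224) = 0.527683;  |Δ| = 0.172317
F(0.527683) = 0.024960
u_3 = 0.527683 − 0.024960·(-0.172317)/(0.373118) = 0.539210;  |Δ| = 0.011527
F(0.539210) = 0.000770
u_4 = 0.539210 − 0.000770·(0.011527)/(-0.024190) = 0.539577;  |Δ| = 0.000367
|u_4 − u_3| = 0.000367 < 0.001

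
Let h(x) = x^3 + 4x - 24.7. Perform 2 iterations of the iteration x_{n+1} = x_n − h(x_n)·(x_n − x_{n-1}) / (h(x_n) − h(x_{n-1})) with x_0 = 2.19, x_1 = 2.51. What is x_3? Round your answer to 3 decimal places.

2.459

h(2.19) = -5.43654, h(2.51) = 1.15325
x_2 = 2.51000 − 1.15325·(2.51000 − 2.19000) / (1.15325 − (-5.43654)) = 2.51000 − (0.36904)/(6.58979) = 2.45400
h(2.45400) = -0.10577
x_3 = 2.45400 − (-0.10577)·(2.45400 − 2.51000) / (-0.10577 − 1.15325) = 2.45400 − (0.00592)/(-1.25902) = 2.45870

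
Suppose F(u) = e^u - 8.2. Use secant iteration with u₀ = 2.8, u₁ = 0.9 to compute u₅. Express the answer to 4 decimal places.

F(2.8) = 8.244647, F(0.9) = -5.740397
u₂ = 0.900000 − (-5.740397)·(0.900000 − 2.800000) / (-5.740397 − 8.244647) = 0.900000 − (10.906754)/(-13.985044) = 1.679887
F(1.679887) = -2.835050
u₃ = 1.679887 − (-2.835050)·(1.679887 − 0.900000) / (-2.835050 − (-5.740397)) = 1.679887 − (-2.211019)/(2.905347) = 2.440904
F(2.440904) = 3.283420
u₄ = 2.440904 − 3.283420·(2.440904 − 1.679887) / (3.283420 − (-2.835050)) = 2.440904 − (2.498739)/(6.118470) = 2.032511
F(2.032511) = -0.566767
u₅ = 2.032511 − (-0.566767)·(2.032511 − 2.440904) / (-0.566767 − 3.283420) = 2.032511 − (0.231464)/(-3.850187) = 2.092629

2.0926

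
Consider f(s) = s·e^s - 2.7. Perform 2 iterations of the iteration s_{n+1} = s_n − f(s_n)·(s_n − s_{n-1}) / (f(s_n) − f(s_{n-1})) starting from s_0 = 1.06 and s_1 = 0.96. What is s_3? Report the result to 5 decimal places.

f(1.06) = 0.3595532, f(0.96) = -0.1927714
s_2 = 0.9600000 − (-0.1927714)·(0.9600000 − 1.0600000) / (-0.1927714 − 0.3595532) = 0.9600000 − (0.0192771)/(-0.5523246) = 0.9949018
f(0.9949018) = -0.0093290
s_3 = 0.9949018 − (-0.0093290)·(0.9949018 − 0.9600000) / (-0.0093290 − (-0.1927714)) = 0.9949018 − (-0.0003256)/(0.1834424) = 0.9966768

0.99668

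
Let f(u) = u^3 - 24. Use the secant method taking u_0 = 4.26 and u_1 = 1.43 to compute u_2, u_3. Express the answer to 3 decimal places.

2.232, 3.493

f(4.26) = 53.30878, f(1.43) = -21.07579
u_2 = 1.43000 − (-21.07579)·(1.43000 − 4.26000) / (-21.07579 − 53.30878) = 1.43000 − (59.64449)/(-74.38457) = 2.23184
f(2.23184) = -12.88297
u_3 = 2.23184 − (-12.88297)·(2.23184 − 1.43000) / (-12.88297 − (-21.07579)) = 2.23184 − (-10.33007)/(8.19283) = 3.49271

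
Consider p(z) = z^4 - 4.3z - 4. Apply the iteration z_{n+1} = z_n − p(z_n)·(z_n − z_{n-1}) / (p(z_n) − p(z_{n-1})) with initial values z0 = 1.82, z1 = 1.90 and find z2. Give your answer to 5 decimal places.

1.85981

p(1.82) = -0.8540062, p(1.90) = 0.8621000
z2 = 1.9000000 − 0.8621000·(1.9000000 − 1.8200000) / (0.8621000 − (-0.8540062)) = 1.9000000 − (0.0689680)/(1.7161062) = 1.8598113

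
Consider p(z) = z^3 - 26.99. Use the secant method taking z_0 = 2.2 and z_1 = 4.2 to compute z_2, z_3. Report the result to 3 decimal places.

p(2.2) = -16.34200, p(4.2) = 47.09800
z_2 = 4.20000 − 47.09800·(4.20000 − 2.20000) / (47.09800 − (-16.34200)) = 4.20000 − (94.19600)/(63.44000) = 2.71520
p(2.71520) = -6.97280
z_3 = 2.71520 − (-6.97280)·(2.71520 − 4.20000) / (-6.97280 − 47.09800) = 2.71520 − (10.35325)/(-54.07080) = 2.90667

2.715, 2.907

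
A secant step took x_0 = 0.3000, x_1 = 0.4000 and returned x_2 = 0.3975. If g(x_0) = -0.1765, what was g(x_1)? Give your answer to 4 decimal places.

The secant line through (0.3000, -0.1765) and (0.4000, g(x_1)) crosses zero at x_2 = 0.3975.
So (0.3000, -0.1765), (0.4000, g(x_1)), (0.3975, 0) are collinear:
g(x_1) = -0.1765 · (0.4000 − 0.3975) / (0.3000 − 0.3975) = -0.1765 · (0.002500)/(-0.097500) = 0.004526

0.0045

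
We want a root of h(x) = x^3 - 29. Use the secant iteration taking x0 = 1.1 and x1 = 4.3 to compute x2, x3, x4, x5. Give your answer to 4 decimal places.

2.2326, 2.7729, 3.1800, 3.0614

h(1.1) = -27.669000, h(4.3) = 50.507000
x2 = 4.300000 − 50.507000·(4.300000 − 1.100000) / (50.507000 − (-27.669000)) = 4.300000 − (161.622400)/(78.176000) = 2.232583
h(2.232583) = -17.871855
x3 = 2.232583 − (-17.871855)·(2.232583 − 4.300000) / (-17.871855 − 50.507000) = 2.232583 − (36.948579)/(-68.378855) = 2.772934
h(2.772934) = -7.678462
x4 = 2.772934 − (-7.678462)·(2.772934 − 2.232583) / (-7.678462 − (-17.871855)) = 2.772934 − (-4.149064)/(10.193393) = 3.179969
h(3.179969) = 3.156477
x5 = 3.179969 − 3.156477·(3.179969 − 2.772934) / (3.156477 − (-7.678462)) = 3.179969 − (1.284796)/(10.834940) = 3.061390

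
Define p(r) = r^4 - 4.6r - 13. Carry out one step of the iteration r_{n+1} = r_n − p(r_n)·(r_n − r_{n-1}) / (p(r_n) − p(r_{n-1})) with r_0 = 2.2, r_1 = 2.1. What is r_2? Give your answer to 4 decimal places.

p(2.2) = 0.305600, p(2.1) = -3.211900
r_2 = 2.100000 − (-3.211900)·(2.100000 − 2.200000) / (-3.211900 − 0.305600) = 2.100000 − (0.321190)/(-3.517500) = 2.191312

2.1913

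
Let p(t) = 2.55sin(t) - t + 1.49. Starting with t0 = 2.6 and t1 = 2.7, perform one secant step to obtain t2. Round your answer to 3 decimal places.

2.663

p(2.6) = 0.20453, p(2.7) = -0.12018
t2 = 2.70000 − (-0.12018)·(2.70000 − 2.60000) / (-0.12018 − 0.20453) = 2.70000 − (-0.01202)/(-0.32471) = 2.66299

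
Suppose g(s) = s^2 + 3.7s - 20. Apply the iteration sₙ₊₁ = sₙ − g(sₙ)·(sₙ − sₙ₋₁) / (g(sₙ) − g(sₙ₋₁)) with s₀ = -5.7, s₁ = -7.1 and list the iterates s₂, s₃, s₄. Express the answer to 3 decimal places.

-6.645, -6.688, -6.690

g(-5.7) = -8.60000, g(-7.1) = 4.14000
s₂ = -7.10000 − 4.14000·(-7.10000 − (-5.70000)) / (4.14000 − (-8.60000)) = -7.10000 − (-5.79600)/(12.74000) = -6.64505
g(-6.64505) = -0.42995
s₃ = -6.64505 − (-0.42995)·(-6.64505 − (-7.10000)) / (-0.42995 − 4.14000) = -6.64505 − (-0.19560)/(-4.56995) = -6.68786
g(-6.68786) = -0.01764
s₄ = -6.68786 − (-0.01764)·(-6.68786 − (-6.64505)) / (-0.01764 − (-0.42995)) = -6.68786 − (0.00076)/(0.41231) = -6.68969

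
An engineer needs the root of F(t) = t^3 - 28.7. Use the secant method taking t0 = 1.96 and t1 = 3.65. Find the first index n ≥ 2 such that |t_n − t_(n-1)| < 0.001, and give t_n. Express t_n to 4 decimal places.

n = 6, t_n = 3.0617

F(1.96) = -21.170464, F(3.65) = 19.927125
t2 = 3.650000 − 19.927125·(1.690000)/(41.097589) = 2.830564;  |Δ| = 0.819436
F(2.830564) = -6.021258
t3 = 2.830564 − (-6.021258)·(-0.819436)/(-25.948383) = 3.020712;  |Δ| = 0.190148
F(3.020712) = -1.136903
t4 = 3.020712 − (-1.136903)·(0.190148)/(4.884355) = 3.064972;  |Δ| = 0.044260
F(3.064972) = 0.092504
t5 = 3.064972 − 0.092504·(0.044260)/(1.229407) = 3.061642;  |Δ| = 0.003330
F(3.061642) = -0.001247
t6 = 3.061642 − (-0.001247)·(-0.003330)/(-0.093751) = 3.061686;  |Δ| = 0.000044
|t6 − t5| = 0.000044 < 0.001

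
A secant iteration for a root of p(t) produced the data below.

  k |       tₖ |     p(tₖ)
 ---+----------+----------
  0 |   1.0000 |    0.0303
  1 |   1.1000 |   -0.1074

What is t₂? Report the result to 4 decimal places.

t₂ = 1.1000 − (-0.1074)·(1.1000 − 1.0000) / (-0.1074 − 0.0303)
   = 1.1000 − (-0.010740)/(-0.137700) = 1.022004

1.0220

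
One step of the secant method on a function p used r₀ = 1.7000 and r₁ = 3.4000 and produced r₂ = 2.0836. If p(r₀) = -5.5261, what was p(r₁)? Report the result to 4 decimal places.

The secant line through (1.7000, -5.5261) and (3.4000, p(r₁)) crosses zero at r₂ = 2.0836.
So (1.7000, -5.5261), (3.4000, p(r₁)), (2.0836, 0) are collinear:
p(r₁) = -5.5261 · (3.4000 − 2.0836) / (1.7000 − 2.0836) = -5.5261 · (1.316400)/(-0.383600) = 18.963916

18.9639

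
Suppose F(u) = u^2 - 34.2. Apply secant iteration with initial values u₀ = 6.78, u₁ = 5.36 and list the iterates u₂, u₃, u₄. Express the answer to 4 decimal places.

5.8106, 5.8497, 5.8481

F(6.78) = 11.768400, F(5.36) = -5.470400
u₂ = 5.360000 − (-5.470400)·(5.360000 − 6.780000) / (-5.470400 − 11.768400) = 5.360000 − (7.767968)/(-17.238800) = 5.810610
F(5.810610) = -0.436817
u₃ = 5.810610 − (-0.436817)·(5.810610 − 5.360000) / (-0.436817 − (-5.470400)) = 5.810610 − (-0.196834)/(5.033583) = 5.849714
F(5.849714) = 0.019150
u₄ = 5.849714 − 0.019150·(5.849714 − 5.810610) / (0.019150 − (-0.436817)) = 5.849714 − (0.000749)/(0.455966) = 5.848071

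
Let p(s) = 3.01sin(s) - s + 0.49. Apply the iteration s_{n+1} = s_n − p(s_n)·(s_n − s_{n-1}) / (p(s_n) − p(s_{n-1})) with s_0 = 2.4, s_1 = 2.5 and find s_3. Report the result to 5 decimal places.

2.43779

p(2.4) = 0.1231442, p(2.5) = -0.2085988
s_2 = 2.5000000 − (-0.2085988)·(2.5000000 − 2.4000000) / (-0.2085988 − 0.1231442) = 2.5000000 − (-0.0208599)/(-0.3317430) = 2.4371204
p(2.4371204) = 0.0022515
s_3 = 2.4371204 − 0.0022515·(2.4371204 − 2.5000000) / (0.0022515 − (-0.2085988)) = 2.4371204 − (-0.0001416)/(0.2108503) = 2.4377918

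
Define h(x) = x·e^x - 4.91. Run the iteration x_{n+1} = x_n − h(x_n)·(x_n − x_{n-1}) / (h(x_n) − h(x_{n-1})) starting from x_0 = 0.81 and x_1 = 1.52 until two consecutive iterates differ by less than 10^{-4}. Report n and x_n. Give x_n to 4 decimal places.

h(0.81) = -3.089195, h(1.52) = 2.039782
x_2 = 1.520000 − 2.039782·(0.710000)/(5.128977) = 1.237635;  |Δ| = 0.282365
h(1.237635) = -0.643317
x_3 = 1.237635 − (-0.643317)·(-0.282365)/(-2.683100) = 1.305336;  |Δ| = 0.067702
h(1.305336) = -0.094706
x_4 = 1.305336 − (-0.094706)·(0.067702)/(0.548612) = 1.317024;  |Δ| = 0.011687
h(1.317024) = 0.005522
x_5 = 1.317024 − 0.005522·(0.011687)/(0.100228) = 1.316380;  |Δ| = 0.000644
h(1.316380) = -0.000044
x_6 = 1.316380 − (-0.000044)·(-0.000644)/(-0.005566) = 1.316385;  |Δ| = 0.000005
|x_6 − x_5| = 0.000005 < 10^{-4}

n = 6, x_n = 1.3164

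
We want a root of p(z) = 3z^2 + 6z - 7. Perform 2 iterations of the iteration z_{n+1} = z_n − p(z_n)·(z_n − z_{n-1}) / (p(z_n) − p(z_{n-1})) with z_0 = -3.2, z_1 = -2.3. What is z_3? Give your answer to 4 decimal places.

p(-3.2) = 4.520000, p(-2.3) = -4.930000
z_2 = -2.300000 − (-4.930000)·(-2.300000 − (-3.200000)) / (-4.930000 − 4.520000) = -2.300000 − (-4.437000)/(-9.450000) = -2.769524
p(-2.769524) = -0.606356
z_3 = -2.769524 − (-0.606356)·(-2.769524 − (-2.300000)) / (-0.606356 − (-4.930000)) = -2.769524 − (0.284699)/(4.323644) = -2.835371

-2.8354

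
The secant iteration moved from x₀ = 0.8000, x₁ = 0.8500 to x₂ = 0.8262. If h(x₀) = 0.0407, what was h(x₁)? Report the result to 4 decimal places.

-0.0370

The secant line through (0.8000, 0.0407) and (0.8500, h(x₁)) crosses zero at x₂ = 0.8262.
So (0.8000, 0.0407), (0.8500, h(x₁)), (0.8262, 0) are collinear:
h(x₁) = 0.0407 · (0.8500 − 0.8262) / (0.8000 − 0.8262) = 0.0407 · (0.023800)/(-0.026200) = -0.036972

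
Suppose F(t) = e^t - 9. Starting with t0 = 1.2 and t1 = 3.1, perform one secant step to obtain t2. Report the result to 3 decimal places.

F(1.2) = -5.67988, F(3.1) = 13.19795
t2 = 3.10000 − 13.19795·(3.10000 − 1.20000) / (13.19795 − (-5.67988)) = 3.10000 − (25.07611)/(18.87783) = 1.77166

1.772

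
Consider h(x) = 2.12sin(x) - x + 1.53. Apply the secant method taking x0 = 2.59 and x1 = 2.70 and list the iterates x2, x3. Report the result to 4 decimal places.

2.6078, 2.6081

h(2.59) = 0.050974, h(2.70) = -0.263955
x2 = 2.700000 − (-0.263955)·(2.700000 − 2.590000) / (-0.263955 − 0.050974) = 2.700000 − (-0.029035)/(-0.314929) = 2.607804
h(2.607804) = 0.000848
x3 = 2.607804 − 0.000848·(2.607804 − 2.700000) / (0.000848 − (-0.263955)) = 2.607804 − (-0.000078)/(0.264802) = 2.608100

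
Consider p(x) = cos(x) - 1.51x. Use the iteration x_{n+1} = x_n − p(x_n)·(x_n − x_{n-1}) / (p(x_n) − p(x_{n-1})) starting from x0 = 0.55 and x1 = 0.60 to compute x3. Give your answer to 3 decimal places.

p(0.55) = 0.02202, p(0.60) = -0.08066
x2 = 0.60000 − (-0.08066)·(0.60000 − 0.55000) / (-0.08066 − 0.02202) = 0.60000 − (-0.00403)/(-0.10269) = 0.56072
p(0.56072) = 0.00018
x3 = 0.56072 − 0.00018·(0.56072 − 0.60000) / (0.00018 − (-0.08066)) = 0.56072 − (-0.00001)/(0.08084) = 0.56081

0.561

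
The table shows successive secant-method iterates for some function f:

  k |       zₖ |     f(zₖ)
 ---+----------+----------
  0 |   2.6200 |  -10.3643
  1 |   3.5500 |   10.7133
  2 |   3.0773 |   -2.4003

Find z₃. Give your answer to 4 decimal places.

3.1638

z₃ = 3.0773 − (-2.4003)·(3.0773 − 3.5500) / (-2.4003 − 10.7133)
   = 3.0773 − (1.134622)/(-13.113600) = 3.163823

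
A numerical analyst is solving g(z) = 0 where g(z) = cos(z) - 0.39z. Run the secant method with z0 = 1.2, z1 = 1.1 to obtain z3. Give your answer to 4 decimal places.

g(1.2) = -0.105642, g(1.1) = 0.024596
z2 = 1.100000 − 0.024596·(1.100000 − 1.200000) / (0.024596 − (-0.105642)) = 1.100000 − (-0.002460)/(0.130238) = 1.118885
g(1.118885) = 0.000320
z3 = 1.118885 − 0.000320·(1.118885 − 1.100000) / (0.000320 − 0.024596) = 1.118885 − (0.000006)/(-0.024276) = 1.119134

1.1191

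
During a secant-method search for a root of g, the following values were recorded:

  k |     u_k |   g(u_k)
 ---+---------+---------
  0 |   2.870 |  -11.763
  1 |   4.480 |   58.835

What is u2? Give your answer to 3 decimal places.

u2 = 4.480 − 58.835·(4.480 − 2.870) / (58.835 − (-11.763))
   = 4.480 − (94.72435)/(70.59800) = 3.13826

3.138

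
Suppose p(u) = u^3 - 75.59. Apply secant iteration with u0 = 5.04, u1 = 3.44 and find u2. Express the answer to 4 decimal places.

4.0792

p(5.04) = 52.434064, p(3.44) = -34.882416
u2 = 3.440000 − (-34.882416)·(3.440000 − 5.040000) / (-34.882416 − 52.434064) = 3.440000 − (55.811866)/(-87.316480) = 4.079191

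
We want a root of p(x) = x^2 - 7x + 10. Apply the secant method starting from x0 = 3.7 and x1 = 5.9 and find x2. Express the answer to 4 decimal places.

p(3.7) = -2.210000, p(5.9) = 3.510000
x2 = 5.900000 − 3.510000·(5.900000 − 3.700000) / (3.510000 − (-2.210000)) = 5.900000 − (7.722000)/(5.720000) = 4.550000

4.5500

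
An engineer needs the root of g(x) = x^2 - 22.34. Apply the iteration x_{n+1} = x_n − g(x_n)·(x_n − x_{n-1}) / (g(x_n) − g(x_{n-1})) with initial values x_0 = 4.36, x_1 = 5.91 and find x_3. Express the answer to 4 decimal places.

4.7218

g(4.36) = -3.330400, g(5.91) = 12.588100
x_2 = 5.910000 − 12.588100·(5.910000 − 4.360000) / (12.588100 − (-3.330400)) = 5.910000 − (19.511555)/(15.918500) = 4.684284
g(4.684284) = -0.397480
x_3 = 4.684284 − (-0.397480)·(4.684284 − 5.910000) / (-0.397480 − 12.588100) = 4.684284 − (0.487198)/(-12.985580) = 4.721803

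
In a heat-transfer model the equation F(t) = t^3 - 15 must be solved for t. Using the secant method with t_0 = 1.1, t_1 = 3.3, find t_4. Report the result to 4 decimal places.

F(1.1) = -13.669000, F(3.3) = 20.937000
t_2 = 3.300000 − 20.937000·(3.300000 − 1.100000) / (20.937000 − (-13.669000)) = 3.300000 − (46.061400)/(34.606000) = 1.968976
F(1.968976) = -7.366537
t_3 = 1.968976 − (-7.366537)·(1.968976 − 3.300000) / (-7.366537 − 20.937000) = 1.968976 − (9.805035)/(-28.303537) = 2.315401
F(2.315401) = -2.586949
t_4 = 2.315401 − (-2.586949)·(2.315401 − 1.968976) / (-2.586949 − (-7.366537)) = 2.315401 − (-0.896182)/(4.779589) = 2.502903

2.5029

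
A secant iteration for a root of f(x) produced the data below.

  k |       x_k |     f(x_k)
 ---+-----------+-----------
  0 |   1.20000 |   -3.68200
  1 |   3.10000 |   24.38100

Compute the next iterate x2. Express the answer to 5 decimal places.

x2 = 3.10000 − 24.38100·(3.10000 − 1.20000) / (24.38100 − (-3.68200))
   = 3.10000 − (46.3239000)/(28.0630000) = 1.4492891

1.44929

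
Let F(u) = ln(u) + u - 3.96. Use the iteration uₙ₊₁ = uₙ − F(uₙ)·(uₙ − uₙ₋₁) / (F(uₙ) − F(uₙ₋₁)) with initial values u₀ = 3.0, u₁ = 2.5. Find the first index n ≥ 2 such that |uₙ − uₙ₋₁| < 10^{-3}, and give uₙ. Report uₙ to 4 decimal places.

F(3.0) = 0.138612, F(2.5) = -0.543709
u₂ = 2.500000 − (-0.543709)·(-0.500000)/(-0.682322) = 2.898426;  |Δ| = 0.398426
F(2.898426) = 0.002594
u₃ = 2.898426 − 0.002594·(0.398426)/(0.546303) = 2.896534;  |Δ| = 0.001892
F(2.896534) = 0.000049
u₄ = 2.896534 − 0.000049·(-0.001892)/(-0.002545) = 2.896498;  |Δ| = 0.000037
|u₄ − u₃| = 0.000037 < 10^{-3}

n = 4, uₙ = 2.8965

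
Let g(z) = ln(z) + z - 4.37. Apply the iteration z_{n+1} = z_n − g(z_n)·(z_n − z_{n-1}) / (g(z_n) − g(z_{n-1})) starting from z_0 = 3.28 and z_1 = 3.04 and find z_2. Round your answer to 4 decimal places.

g(3.28) = 0.097843, g(3.04) = -0.218142
z_2 = 3.040000 − (-0.218142)·(3.040000 − 3.280000) / (-0.218142 − 0.097843) = 3.040000 − (0.052354)/(-0.315986) = 3.205685

3.2057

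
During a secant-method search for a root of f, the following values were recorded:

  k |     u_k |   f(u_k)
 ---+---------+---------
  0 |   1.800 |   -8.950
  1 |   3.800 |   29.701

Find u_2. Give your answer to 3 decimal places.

u_2 = 3.800 − 29.701·(3.800 − 1.800) / (29.701 − (-8.950))
   = 3.800 − (59.40200)/(38.65100) = 2.26312

2.263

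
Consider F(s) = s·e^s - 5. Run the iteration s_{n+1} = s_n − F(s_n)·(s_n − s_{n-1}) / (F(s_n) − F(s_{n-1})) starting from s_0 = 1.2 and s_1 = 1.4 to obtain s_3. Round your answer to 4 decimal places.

F(1.2) = -1.015860, F(1.4) = 0.677280
s_2 = 1.400000 − 0.677280·(1.400000 − 1.200000) / (0.677280 − (-1.015860)) = 1.400000 − (0.135456)/(1.693140) = 1.319997
F(1.319997) = -0.058709
s_3 = 1.319997 − (-0.058709)·(1.319997 − 1.400000) / (-0.058709 − 0.677280) = 1.319997 − (0.004697)/(-0.735988) = 1.326379

1.3264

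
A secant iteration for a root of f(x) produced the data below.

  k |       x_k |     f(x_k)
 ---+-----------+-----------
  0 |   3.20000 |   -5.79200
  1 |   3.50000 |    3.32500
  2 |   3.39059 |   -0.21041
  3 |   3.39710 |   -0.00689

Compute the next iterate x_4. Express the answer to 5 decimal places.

3.39732

x_4 = 3.39710 − (-0.00689)·(3.39710 − 3.39059) / (-0.00689 − (-0.21041))
   = 3.39710 − (-0.0000449)/(0.2035200) = 3.3973204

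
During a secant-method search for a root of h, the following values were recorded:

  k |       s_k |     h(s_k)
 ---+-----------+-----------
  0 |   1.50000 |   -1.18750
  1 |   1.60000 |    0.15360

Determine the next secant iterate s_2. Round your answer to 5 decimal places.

s_2 = 1.60000 − 0.15360·(1.60000 − 1.50000) / (0.15360 − (-1.18750))
   = 1.60000 − (0.0153600)/(1.3411000) = 1.5885467

1.58855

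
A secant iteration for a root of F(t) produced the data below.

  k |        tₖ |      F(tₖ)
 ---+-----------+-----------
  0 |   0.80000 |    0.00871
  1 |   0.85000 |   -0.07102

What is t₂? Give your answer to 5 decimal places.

0.80546

t₂ = 0.85000 − (-0.07102)·(0.85000 − 0.80000) / (-0.07102 − 0.00871)
   = 0.85000 − (-0.0035510)/(-0.0797300) = 0.8054622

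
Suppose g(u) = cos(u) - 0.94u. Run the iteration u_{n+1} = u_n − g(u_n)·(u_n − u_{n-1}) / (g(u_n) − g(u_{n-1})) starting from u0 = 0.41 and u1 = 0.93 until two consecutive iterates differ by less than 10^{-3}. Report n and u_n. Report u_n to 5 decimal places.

n = 4, u_n = 0.76640

g(0.41) = 0.5317208, g(0.93) = -0.2763660
u2 = 0.9300000 − (-0.2763660)·(0.5200000)/(-0.8080868) = 0.7521598;  |Δ| = 0.1778402
g(0.7521598) = 0.0231848
u3 = 0.7521598 − 0.0231848·(-0.1778402)/(0.2995508) = 0.7659243;  |Δ| = 0.0137646
g(0.7659243) = 0.0007730
u4 = 0.7659243 − 0.0007730·(0.0137646)/(-0.0224117) = 0.7663991;  |Δ| = 0.0004748
|u4 − u3| = 0.0004748 < 10^{-3}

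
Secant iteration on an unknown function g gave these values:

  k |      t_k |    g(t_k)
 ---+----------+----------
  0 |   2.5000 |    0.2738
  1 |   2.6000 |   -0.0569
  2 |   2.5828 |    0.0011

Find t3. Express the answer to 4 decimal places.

2.5831

t3 = 2.5828 − 0.0011·(2.5828 − 2.6000) / (0.0011 − (-0.0569))
   = 2.5828 − (-0.000019)/(0.058000) = 2.583126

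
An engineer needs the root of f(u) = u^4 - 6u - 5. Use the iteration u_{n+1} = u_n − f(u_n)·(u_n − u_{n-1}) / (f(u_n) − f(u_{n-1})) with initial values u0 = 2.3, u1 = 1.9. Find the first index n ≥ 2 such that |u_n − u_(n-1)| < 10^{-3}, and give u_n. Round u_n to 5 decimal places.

n = 5, u_n = 2.03717

f(2.3) = 9.1841000, f(1.9) = -3.3679000
u2 = 1.9000000 − (-3.3679000)·(-0.4000000)/(-12.5520000) = 2.0073263;  |Δ| = 0.1073263
f(2.0073263) = -0.8082243
u3 = 2.0073263 − (-0.8082243)·(0.1073263)/(2.5596757) = 2.0412149;  |Δ| = 0.0338886
f(2.0412149) = 0.1129181
u4 = 2.0412149 − 0.1129181·(0.0338886)/(0.9211423) = 2.0370607;  |Δ| = 0.0041542
f(2.0370607) = -0.0030498
u5 = 2.0370607 − (-0.0030498)·(-0.0041542)/(-0.1159678) = 2.0371699;  |Δ| = 0.0001093
|u5 − u4| = 0.0001093 < 10^{-3}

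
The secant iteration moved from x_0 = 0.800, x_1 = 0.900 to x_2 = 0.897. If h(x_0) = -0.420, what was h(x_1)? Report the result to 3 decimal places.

The secant line through (0.800, -0.420) and (0.900, h(x_1)) crosses zero at x_2 = 0.897.
So (0.800, -0.420), (0.900, h(x_1)), (0.897, 0) are collinear:
h(x_1) = -0.420 · (0.900 − 0.897) / (0.800 − 0.897) = -0.420 · (0.00300)/(-0.09700) = 0.01299

0.013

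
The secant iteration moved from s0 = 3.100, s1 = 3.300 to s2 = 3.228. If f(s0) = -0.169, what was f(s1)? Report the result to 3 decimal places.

The secant line through (3.100, -0.169) and (3.300, f(s1)) crosses zero at s2 = 3.228.
So (3.100, -0.169), (3.300, f(s1)), (3.228, 0) are collinear:
f(s1) = -0.169 · (3.300 − 3.228) / (3.100 − 3.228) = -0.169 · (0.07200)/(-0.12800) = 0.09506

0.095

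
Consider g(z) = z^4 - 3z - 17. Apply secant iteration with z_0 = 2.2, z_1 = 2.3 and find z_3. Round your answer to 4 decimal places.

2.2044

g(2.2) = -0.174400, g(2.3) = 4.084100
z_2 = 2.300000 − 4.084100·(2.300000 − 2.200000) / (4.084100 − (-0.174400)) = 2.300000 − (0.408410)/(4.258500) = 2.204095
g(2.204095) = -0.011770
z_3 = 2.204095 − (-0.011770)·(2.204095 − 2.300000) / (-0.011770 − 4.084100) = 2.204095 − (0.001129)/(-4.095870) = 2.204371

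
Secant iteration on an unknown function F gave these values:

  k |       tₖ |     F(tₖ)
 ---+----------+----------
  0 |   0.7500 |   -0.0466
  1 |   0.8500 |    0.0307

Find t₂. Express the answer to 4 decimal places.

t₂ = 0.8500 − 0.0307·(0.8500 − 0.7500) / (0.0307 − (-0.0466))
   = 0.8500 − (0.003070)/(0.077300) = 0.810285

0.8103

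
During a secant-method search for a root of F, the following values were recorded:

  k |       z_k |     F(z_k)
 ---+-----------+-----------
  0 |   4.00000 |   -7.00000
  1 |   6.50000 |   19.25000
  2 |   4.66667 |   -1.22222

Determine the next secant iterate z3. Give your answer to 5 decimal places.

4.77612

z3 = 4.66667 − (-1.22222)·(4.66667 − 6.50000) / (-1.22222 − 19.25000)
   = 4.66667 − (2.2407326)/(-20.4722200) = 4.7761224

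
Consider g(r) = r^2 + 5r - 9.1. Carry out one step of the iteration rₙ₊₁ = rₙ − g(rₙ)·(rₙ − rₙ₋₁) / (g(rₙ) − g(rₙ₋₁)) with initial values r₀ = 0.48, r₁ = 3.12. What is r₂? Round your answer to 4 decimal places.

g(0.48) = -6.469600, g(3.12) = 16.234400
r₂ = 3.120000 − 16.234400·(3.120000 − 0.480000) / (16.234400 − (-6.469600)) = 3.120000 − (42.858816)/(22.704000) = 1.232279

1.2323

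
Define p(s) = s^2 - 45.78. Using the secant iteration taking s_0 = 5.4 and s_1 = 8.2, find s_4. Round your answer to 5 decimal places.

p(5.4) = -16.6200000, p(8.2) = 21.4600000
s_2 = 8.2000000 − 21.4600000·(8.2000000 − 5.4000000) / (21.4600000 − (-16.6200000)) = 8.2000000 − (60.0880000)/(38.0800000) = 6.6220588
p(6.6220588) = -1.9283369
s_3 = 6.6220588 − (-1.9283369)·(6.6220588 − 8.2000000) / (-1.9283369 − 21.4600000) = 6.6220588 − (3.0428023)/(-23.3883369) = 6.7521580
p(6.7521580) = -0.1883630
s_4 = 6.7521580 − (-0.1883630)·(6.7521580 − 6.6220588) / (-0.1883630 − (-1.9283369)) = 6.7521580 − (-0.0245059)/(1.7399739) = 6.7662420

6.76624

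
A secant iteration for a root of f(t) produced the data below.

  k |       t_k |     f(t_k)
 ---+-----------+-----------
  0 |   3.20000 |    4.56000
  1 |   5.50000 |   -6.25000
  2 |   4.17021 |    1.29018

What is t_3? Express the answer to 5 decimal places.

4.39775

t_3 = 4.17021 − 1.29018·(4.17021 − 5.50000) / (1.29018 − (-6.25000))
   = 4.17021 − (-1.7156685)/(7.5401800) = 4.3977468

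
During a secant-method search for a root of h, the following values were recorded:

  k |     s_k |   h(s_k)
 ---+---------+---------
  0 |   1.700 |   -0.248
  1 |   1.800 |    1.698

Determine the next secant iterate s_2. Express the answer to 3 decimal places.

1.713

s_2 = 1.800 − 1.698·(1.800 − 1.700) / (1.698 − (-0.248))
   = 1.800 − (0.16980)/(1.94600) = 1.71274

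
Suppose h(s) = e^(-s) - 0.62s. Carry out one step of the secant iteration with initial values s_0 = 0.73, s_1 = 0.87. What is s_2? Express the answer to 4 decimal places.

h(0.73) = 0.029309, h(0.87) = -0.120448
s_2 = 0.870000 − (-0.120448)·(0.870000 − 0.730000) / (-0.120448 − 0.029309) = 0.870000 − (-0.016863)/(-0.149757) = 0.757399

0.7574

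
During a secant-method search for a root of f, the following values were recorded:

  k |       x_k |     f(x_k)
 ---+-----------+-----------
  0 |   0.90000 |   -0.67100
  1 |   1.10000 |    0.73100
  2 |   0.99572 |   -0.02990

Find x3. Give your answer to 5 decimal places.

x3 = 0.99572 − (-0.02990)·(0.99572 − 1.10000) / (-0.02990 − 0.73100)
   = 0.99572 − (0.0031180)/(-0.7609000) = 0.9998177

0.99982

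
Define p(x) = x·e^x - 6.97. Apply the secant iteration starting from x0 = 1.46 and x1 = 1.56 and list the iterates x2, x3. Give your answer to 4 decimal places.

1.5201, 1.5217

p(1.46) = -0.683299, p(1.56) = 0.453761
x2 = 1.560000 − 0.453761·(1.560000 − 1.460000) / (0.453761 − (-0.683299)) = 1.560000 − (0.045376)/(1.137060) = 1.520093
p(1.520093) = -0.019141
x3 = 1.520093 − (-0.019141)·(1.520093 − 1.560000) / (-0.019141 − 0.453761) = 1.520093 − (0.000764)/(-0.472902) = 1.521709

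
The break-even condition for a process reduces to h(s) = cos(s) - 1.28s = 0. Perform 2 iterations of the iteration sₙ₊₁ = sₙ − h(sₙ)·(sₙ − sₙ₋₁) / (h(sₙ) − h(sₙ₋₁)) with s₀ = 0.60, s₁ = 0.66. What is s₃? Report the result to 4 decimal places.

0.6309

h(0.60) = 0.057336, h(0.66) = -0.054808
s₂ = 0.660000 − (-0.054808)·(0.660000 − 0.600000) / (-0.054808 − 0.057336) = 0.660000 − (-0.003288)/(-0.112143) = 0.630676
h(0.630676) = 0.000363
s₃ = 0.630676 − 0.000363·(0.630676 − 0.660000) / (0.000363 − (-0.054808)) = 0.630676 − (-0.000011)/(0.055171) = 0.630869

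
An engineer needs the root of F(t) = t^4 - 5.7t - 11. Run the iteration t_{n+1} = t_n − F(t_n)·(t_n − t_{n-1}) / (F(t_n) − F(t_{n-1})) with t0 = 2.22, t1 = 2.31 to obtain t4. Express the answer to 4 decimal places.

2.2031

F(2.22) = 0.635127, F(2.31) = 4.306963
t2 = 2.310000 − 4.306963·(2.310000 − 2.220000) / (4.306963 − 0.635127) = 2.310000 − (0.387627)/(3.671837) = 2.204432
F(2.204432) = 0.049694
t3 = 2.204432 − 0.049694·(2.204432 − 2.310000) / (0.049694 − 4.306963) = 2.204432 − (-0.005246)/(-4.257269) = 2.203200
F(2.203200) = 0.003960
t4 = 2.203200 − 0.003960·(2.203200 − 2.204432) / (0.003960 − 0.049694) = 2.203200 − (-0.000005)/(-0.045735) = 2.203094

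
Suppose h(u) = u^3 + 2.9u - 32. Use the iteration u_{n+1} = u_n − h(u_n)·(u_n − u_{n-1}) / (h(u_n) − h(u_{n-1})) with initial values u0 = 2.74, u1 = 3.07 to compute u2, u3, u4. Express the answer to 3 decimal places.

2.863, 2.871, 2.871

h(2.74) = -3.48318, h(3.07) = 5.83744
u2 = 3.07000 − 5.83744·(3.07000 − 2.74000) / (5.83744 − (-3.48318)) = 3.07000 − (1.92636)/(9.32062) = 2.86332
h(2.86332) = -0.22107
u3 = 2.86332 − (-0.22107)·(2.86332 − 3.07000) / (-0.22107 − 5.83744) = 2.86332 − (0.04569)/(-6.05851) = 2.87086
h(2.87086) = -0.01322
u4 = 2.87086 − (-0.01322)·(2.87086 − 2.86332) / (-0.01322 − (-0.22107)) = 2.87086 − (-0.00010)/(0.20784) = 2.87134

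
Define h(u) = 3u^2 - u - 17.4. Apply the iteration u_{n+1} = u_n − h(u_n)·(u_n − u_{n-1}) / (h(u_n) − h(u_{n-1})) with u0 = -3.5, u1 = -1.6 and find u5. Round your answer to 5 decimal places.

-2.24741

h(-3.5) = 22.8500000, h(-1.6) = -8.1200000
u2 = -1.6000000 − (-8.1200000)·(-1.6000000 − (-3.5000000)) / (-8.1200000 − 22.8500000) = -1.6000000 − (-15.4280000)/(-30.9700000) = -2.0981595
h(-2.0981595) = -2.0950205
u3 = -2.0981595 − (-2.0950205)·(-2.0981595 − (-1.6000000)) / (-2.0950205 − (-8.1200000)) = -2.0981595 − (1.0436544)/(6.0249795) = -2.2713807
h(-2.2713807) = 0.3488922
u4 = -2.2713807 − 0.3488922·(-2.2713807 − (-2.0981595)) / (0.3488922 − (-2.0950205)) = -2.2713807 − (-0.0604355)/(2.4439127) = -2.2466517
h(-2.2466517) = -0.0110162
u5 = -2.2466517 − (-0.0110162)·(-2.2466517 − (-2.2713807)) / (-0.0110162 − 0.3488922) = -2.2466517 − (-0.0002724)/(-0.3599084) = -2.2474086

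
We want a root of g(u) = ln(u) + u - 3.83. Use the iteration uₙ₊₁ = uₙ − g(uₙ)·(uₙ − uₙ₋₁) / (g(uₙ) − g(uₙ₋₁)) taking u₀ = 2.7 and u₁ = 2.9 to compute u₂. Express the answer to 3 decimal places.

2.801

g(2.7) = -0.13675, g(2.9) = 0.13471
u₂ = 2.90000 − 0.13471·(2.90000 − 2.70000) / (0.13471 − (-0.13675)) = 2.90000 − (0.02694)/(0.27146) = 2.80075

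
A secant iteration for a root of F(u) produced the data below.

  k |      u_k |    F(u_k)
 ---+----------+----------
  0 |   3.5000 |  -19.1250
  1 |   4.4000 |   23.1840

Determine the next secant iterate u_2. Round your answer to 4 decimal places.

3.9068

u_2 = 4.4000 − 23.1840·(4.4000 − 3.5000) / (23.1840 − (-19.1250))
   = 4.4000 − (20.865600)/(42.309000) = 3.906828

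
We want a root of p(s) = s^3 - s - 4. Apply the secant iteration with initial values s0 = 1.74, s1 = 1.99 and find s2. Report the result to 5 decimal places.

1.78994

p(1.74) = -0.4719760, p(1.99) = 1.8905990
s2 = 1.9900000 − 1.8905990·(1.9900000 − 1.7400000) / (1.8905990 − (-0.4719760)) = 1.9900000 − (0.4726497)/(2.3625750) = 1.7899430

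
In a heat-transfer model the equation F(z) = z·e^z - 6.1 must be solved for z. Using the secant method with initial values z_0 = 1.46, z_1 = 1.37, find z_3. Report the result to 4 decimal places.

F(1.46) = 0.186701, F(1.37) = -0.708570
z_2 = 1.370000 − (-0.708570)·(1.370000 − 1.460000) / (-0.708570 − 0.186701) = 1.370000 − (0.063771)/(-0.895270) = 1.441231
F(1.441231) = -0.009507
z_3 = 1.441231 − (-0.009507)·(1.441231 − 1.370000) / (-0.009507 − (-0.708570)) = 1.441231 − (-0.000677)/(0.699063) = 1.442200

1.4422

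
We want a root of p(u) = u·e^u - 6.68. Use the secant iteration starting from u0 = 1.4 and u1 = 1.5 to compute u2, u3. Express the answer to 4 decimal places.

1.4959, 1.4962

p(1.4) = -1.002720, p(1.5) = 0.042534
u2 = 1.500000 − 0.042534·(1.500000 − 1.400000) / (0.042534 − (-1.002720)) = 1.500000 − (0.004253)/(1.045254) = 1.495931
p(1.495931) = -0.002929
u3 = 1.495931 − (-0.002929)·(1.495931 − 1.500000) / (-0.002929 − 0.042534) = 1.495931 − (0.000012)/(-0.045463) = 1.496193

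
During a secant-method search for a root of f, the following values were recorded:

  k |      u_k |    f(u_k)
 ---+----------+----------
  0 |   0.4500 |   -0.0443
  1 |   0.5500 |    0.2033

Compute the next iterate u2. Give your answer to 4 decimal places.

u2 = 0.5500 − 0.2033·(0.5500 − 0.4500) / (0.2033 − (-0.0443))
   = 0.5500 − (0.020330)/(0.247600) = 0.467892

0.4679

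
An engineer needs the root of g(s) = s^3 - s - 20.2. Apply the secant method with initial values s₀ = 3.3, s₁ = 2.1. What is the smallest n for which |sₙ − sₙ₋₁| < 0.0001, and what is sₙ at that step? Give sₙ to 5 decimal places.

g(3.3) = 12.4370000, g(2.1) = -13.0390000
s₂ = 2.1000000 − (-13.0390000)·(-1.2000000)/(-25.4760000) = 2.7141780;  |Δ| = 0.6141780
g(2.7141780) = -2.9194730
s₃ = 2.7141780 − (-2.9194730)·(0.6141780)/(10.1195270) = 2.8913678;  |Δ| = 0.1771897
g(2.8913678) = 1.0804889
s₄ = 2.8913678 − 1.0804889·(0.1771897)/(3.9999619) = 2.8435044;  |Δ| = 0.0478633
g(2.8435044) = -0.0522996
s₅ = 2.8435044 − (-0.0522996)·(-0.0478633)/(-1.1327885) = 2.8457142;  |Δ| = 0.0022098
g(2.8457142) = -0.0008657
s₆ = 2.8457142 − (-0.0008657)·(0.0022098)/(0.0514339) = 2.8457514;  |Δ| = 0.0000372
|s₆ − s₅| = 0.0000372 < 0.0001

n = 6, sₙ = 2.84575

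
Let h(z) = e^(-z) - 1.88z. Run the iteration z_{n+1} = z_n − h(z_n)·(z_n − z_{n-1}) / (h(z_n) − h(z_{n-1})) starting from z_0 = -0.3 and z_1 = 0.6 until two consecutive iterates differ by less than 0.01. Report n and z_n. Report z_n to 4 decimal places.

n = 4, z_n = 0.3681

h(-0.3) = 1.913859, h(0.6) = -0.579188
z_2 = 0.600000 − (-0.579188)·(0.900000)/(-2.493047) = 0.390911;  |Δ| = 0.209089
h(0.390911) = -0.058472
z_3 = 0.390911 − (-0.058472)·(-0.209089)/(0.520717) = 0.367432;  |Δ| = 0.023479
h(0.367432) = 0.001738
z_4 = 0.367432 − 0.001738·(-0.023479)/(0.060210) = 0.368110;  |Δ| = 0.000678
|z_4 − z_3| = 0.000678 < 0.01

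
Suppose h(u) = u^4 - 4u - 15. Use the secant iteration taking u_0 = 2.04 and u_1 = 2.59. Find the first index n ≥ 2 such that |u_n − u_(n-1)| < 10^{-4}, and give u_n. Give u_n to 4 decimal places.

h(2.04) = -5.841085, h(2.59) = 19.638606
u_2 = 2.590000 − 19.638606·(0.550000)/(25.479691) = 2.166085;  |Δ| = 0.423915
h(2.166085) = -1.650201
u_3 = 2.166085 − (-1.650201)·(-0.423915)/(-21.288807) = 2.198944;  |Δ| = 0.032860
h(2.198944) = -0.415105
u_4 = 2.198944 − (-0.415105)·(0.032860)/(1.235096) = 2.209988;  |Δ| = 0.011044
h(2.209988) = 0.013974
u_5 = 2.209988 − 0.013974·(0.011044)/(0.429080) = 2.209629;  |Δ| = 0.000360
h(2.209629) = -0.000112
u_6 = 2.209629 − (-0.000112)·(-0.000360)/(-0.014087) = 2.209631;  |Δ| = 0.000003
|u_6 − u_5| = 0.000003 < 10^{-4}

n = 6, u_n = 2.2096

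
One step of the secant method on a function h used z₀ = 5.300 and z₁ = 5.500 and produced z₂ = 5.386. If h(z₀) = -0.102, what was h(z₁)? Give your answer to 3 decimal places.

The secant line through (5.300, -0.102) and (5.500, h(z₁)) crosses zero at z₂ = 5.386.
So (5.300, -0.102), (5.500, h(z₁)), (5.386, 0) are collinear:
h(z₁) = -0.102 · (5.500 − 5.386) / (5.300 − 5.386) = -0.102 · (0.11400)/(-0.08600) = 0.13521

0.135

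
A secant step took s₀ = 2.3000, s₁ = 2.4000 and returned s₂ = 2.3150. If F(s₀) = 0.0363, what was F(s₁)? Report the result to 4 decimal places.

-0.2057

The secant line through (2.3000, 0.0363) and (2.4000, F(s₁)) crosses zero at s₂ = 2.3150.
So (2.3000, 0.0363), (2.4000, F(s₁)), (2.3150, 0) are collinear:
F(s₁) = 0.0363 · (2.4000 − 2.3150) / (2.3000 − 2.3150) = 0.0363 · (0.085000)/(-0.015000) = -0.205700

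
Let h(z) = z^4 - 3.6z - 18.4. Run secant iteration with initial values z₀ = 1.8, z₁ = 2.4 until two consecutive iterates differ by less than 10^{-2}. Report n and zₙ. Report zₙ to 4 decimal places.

h(1.8) = -14.382400, h(2.4) = 6.137600
z₂ = 2.400000 − 6.137600·(0.600000)/(20.520000) = 2.220538;  |Δ| = 0.179462
h(2.220538) = -2.081256
z₃ = 2.220538 − (-2.081256)·(-0.179462)/(-8.218856) = 2.265983;  |Δ| = 0.045445
h(2.265983) = -0.192608
z₄ = 2.265983 − (-0.192608)·(0.045445)/(1.888648) = 2.270618;  |Δ| = 0.004635
|z₄ − z₃| = 0.004635 < 10^{-2}

n = 4, zₙ = 2.2706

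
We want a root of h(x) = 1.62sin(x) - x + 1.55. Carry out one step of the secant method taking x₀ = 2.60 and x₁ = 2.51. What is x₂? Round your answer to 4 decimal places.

2.5085

h(2.60) = -0.214888, h(2.51) = -0.003502
x₂ = 2.510000 − (-0.003502)·(2.510000 − 2.600000) / (-0.003502 − (-0.214888)) = 2.510000 − (0.000315)/(0.211386) = 2.508509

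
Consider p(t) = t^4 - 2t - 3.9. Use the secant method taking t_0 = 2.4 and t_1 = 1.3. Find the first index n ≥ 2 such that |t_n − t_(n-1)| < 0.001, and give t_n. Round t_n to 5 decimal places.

n = 7, t_n = 1.63654

p(2.4) = 24.4776000, p(1.3) = -3.6439000
t_2 = 1.3000000 − (-3.6439000)·(-1.1000000)/(-28.1215000) = 1.4425347;  |Δ| = 0.1425347
p(1.4425347) = -2.4548980
t_3 = 1.4425347 − (-2.4548980)·(0.1425347)/(1.1890020) = 1.7368220;  |Δ| = 0.2942873
p(1.7368220) = 1.7259339
t_4 = 1.7368220 − 1.7259339·(0.2942873)/(4.1808319) = 1.6153341;  |Δ| = 0.1214879
p(1.6153341) = -0.3221992
t_5 = 1.6153341 − (-0.3221992)·(-0.1214879)/(-2.0481331) = 1.6344458;  |Δ| = 0.0191117
p(1.6344458) = -0.0324435
t_6 = 1.6344458 − (-0.0324435)·(0.0191117)/(0.2897557) = 1.6365857;  |Δ| = 0.0021399
p(1.6365857) = 0.0007239
t_7 = 1.6365857 − 0.0007239·(0.0021399)/(0.0331674) = 1.6365390;  |Δ| = 0.0000467
|t_7 − t_6| = 0.0000467 < 0.001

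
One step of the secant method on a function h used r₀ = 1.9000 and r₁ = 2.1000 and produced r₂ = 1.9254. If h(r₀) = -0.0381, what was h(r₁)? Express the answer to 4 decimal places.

The secant line through (1.9000, -0.0381) and (2.1000, h(r₁)) crosses zero at r₂ = 1.9254.
So (1.9000, -0.0381), (2.1000, h(r₁)), (1.9254, 0) are collinear:
h(r₁) = -0.0381 · (2.1000 − 1.9254) / (1.9000 − 1.9254) = -0.0381 · (0.174600)/(-0.025400) = 0.261900

0.2619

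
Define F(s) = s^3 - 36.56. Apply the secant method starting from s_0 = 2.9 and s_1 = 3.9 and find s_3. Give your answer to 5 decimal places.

3.30780

F(2.9) = -12.1710000, F(3.9) = 22.7590000
s_2 = 3.9000000 − 22.7590000·(3.9000000 − 2.9000000) / (22.7590000 − (-12.1710000)) = 3.9000000 − (22.7590000)/(34.9300000) = 3.2484397
F(3.2484397) = -2.2812921
s_3 = 3.2484397 − (-2.2812921)·(3.2484397 − 3.9000000) / (-2.2812921 − 22.7590000) = 3.2484397 − (1.4863993)/(-25.0402921) = 3.3078000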